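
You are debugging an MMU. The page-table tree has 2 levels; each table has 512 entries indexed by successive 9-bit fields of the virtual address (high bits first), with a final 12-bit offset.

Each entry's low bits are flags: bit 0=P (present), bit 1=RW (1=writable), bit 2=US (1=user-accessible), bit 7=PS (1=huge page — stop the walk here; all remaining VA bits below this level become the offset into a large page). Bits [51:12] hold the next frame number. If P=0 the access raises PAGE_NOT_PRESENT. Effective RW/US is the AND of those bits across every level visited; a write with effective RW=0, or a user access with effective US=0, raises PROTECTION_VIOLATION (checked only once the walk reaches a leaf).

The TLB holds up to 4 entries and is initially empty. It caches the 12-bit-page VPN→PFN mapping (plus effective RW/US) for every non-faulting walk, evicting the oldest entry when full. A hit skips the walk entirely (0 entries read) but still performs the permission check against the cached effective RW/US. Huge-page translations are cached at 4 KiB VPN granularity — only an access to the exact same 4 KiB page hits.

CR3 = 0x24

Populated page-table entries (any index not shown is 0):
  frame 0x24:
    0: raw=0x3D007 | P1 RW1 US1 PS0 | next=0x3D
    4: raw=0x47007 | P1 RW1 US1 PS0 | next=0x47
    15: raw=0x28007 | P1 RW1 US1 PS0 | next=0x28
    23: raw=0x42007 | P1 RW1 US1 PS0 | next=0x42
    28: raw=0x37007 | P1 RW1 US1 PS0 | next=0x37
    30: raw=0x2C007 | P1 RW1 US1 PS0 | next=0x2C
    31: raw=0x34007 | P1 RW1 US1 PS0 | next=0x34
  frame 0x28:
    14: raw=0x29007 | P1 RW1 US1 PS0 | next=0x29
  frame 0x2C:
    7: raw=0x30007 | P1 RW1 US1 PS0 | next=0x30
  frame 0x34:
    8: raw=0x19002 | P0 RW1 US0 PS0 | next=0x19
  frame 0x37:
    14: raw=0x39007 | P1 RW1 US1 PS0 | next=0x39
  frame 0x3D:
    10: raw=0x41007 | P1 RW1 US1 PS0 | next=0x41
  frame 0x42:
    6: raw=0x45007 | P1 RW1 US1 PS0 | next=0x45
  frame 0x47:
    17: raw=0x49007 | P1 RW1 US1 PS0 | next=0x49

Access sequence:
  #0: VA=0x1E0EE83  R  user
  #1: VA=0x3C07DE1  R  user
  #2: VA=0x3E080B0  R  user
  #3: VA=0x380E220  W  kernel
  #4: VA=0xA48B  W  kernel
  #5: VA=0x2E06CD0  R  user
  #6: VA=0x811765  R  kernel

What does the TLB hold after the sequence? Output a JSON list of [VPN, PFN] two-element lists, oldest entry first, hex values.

Trace:
#0 VA=0x1E0EE83 (r,user):
  L0 @0x24[15] → 0x28007  P=1,RW=1,US=1,PS=0
  L1 @0x28[14] → 0x29007  P=1,RW=1,US=1,PS=0
  → PA=0x29E83  (2 entries read)
#1 VA=0x3C07DE1 (r,user):
  L0 @0x24[30] → 0x2C007  P=1,RW=1,US=1,PS=0
  L1 @0x2C[7] → 0x30007  P=1,RW=1,US=1,PS=0
  → PA=0x30DE1  (2 entries read)
#2 VA=0x3E080B0 (r,user):
  L0 @0x24[31] → 0x34007  P=1,RW=1,US=1,PS=0
  L1 @0x34[8] → 0x19002  P=0,RW=1,US=0,PS=0
  → PAGE_NOT_PRESENT  (2 entries read)
#3 VA=0x380E220 (w,kernel):
  L0 @0x24[28] → 0x37007  P=1,RW=1,US=1,PS=0
  L1 @0x37[14] → 0x39007  P=1,RW=1,US=1,PS=0
  → PA=0x39220  (2 entries read)
#4 VA=0xA48B (w,kernel):
  L0 @0x24[0] → 0x3D007  P=1,RW=1,US=1,PS=0
  L1 @0x3D[10] → 0x41007  P=1,RW=1,US=1,PS=0
  → PA=0x4148B  (2 entries read)
#5 VA=0x2E06CD0 (r,user):
  L0 @0x24[23] → 0x42007  P=1,RW=1,US=1,PS=0
  L1 @0x42[6] → 0x45007  P=1,RW=1,US=1,PS=0
  → PA=0x45CD0  (2 entries read)
#6 VA=0x811765 (r,kernel):
  L0 @0x24[4] → 0x47007  P=1,RW=1,US=1,PS=0
  L1 @0x47[17] → 0x49007  P=1,RW=1,US=1,PS=0
  → PA=0x49765  (2 entries read)

TLB: [["0x380E", "0x39"], ["0xA", "0x41"], ["0x2E06", "0x45"], ["0x811", "0x49"]]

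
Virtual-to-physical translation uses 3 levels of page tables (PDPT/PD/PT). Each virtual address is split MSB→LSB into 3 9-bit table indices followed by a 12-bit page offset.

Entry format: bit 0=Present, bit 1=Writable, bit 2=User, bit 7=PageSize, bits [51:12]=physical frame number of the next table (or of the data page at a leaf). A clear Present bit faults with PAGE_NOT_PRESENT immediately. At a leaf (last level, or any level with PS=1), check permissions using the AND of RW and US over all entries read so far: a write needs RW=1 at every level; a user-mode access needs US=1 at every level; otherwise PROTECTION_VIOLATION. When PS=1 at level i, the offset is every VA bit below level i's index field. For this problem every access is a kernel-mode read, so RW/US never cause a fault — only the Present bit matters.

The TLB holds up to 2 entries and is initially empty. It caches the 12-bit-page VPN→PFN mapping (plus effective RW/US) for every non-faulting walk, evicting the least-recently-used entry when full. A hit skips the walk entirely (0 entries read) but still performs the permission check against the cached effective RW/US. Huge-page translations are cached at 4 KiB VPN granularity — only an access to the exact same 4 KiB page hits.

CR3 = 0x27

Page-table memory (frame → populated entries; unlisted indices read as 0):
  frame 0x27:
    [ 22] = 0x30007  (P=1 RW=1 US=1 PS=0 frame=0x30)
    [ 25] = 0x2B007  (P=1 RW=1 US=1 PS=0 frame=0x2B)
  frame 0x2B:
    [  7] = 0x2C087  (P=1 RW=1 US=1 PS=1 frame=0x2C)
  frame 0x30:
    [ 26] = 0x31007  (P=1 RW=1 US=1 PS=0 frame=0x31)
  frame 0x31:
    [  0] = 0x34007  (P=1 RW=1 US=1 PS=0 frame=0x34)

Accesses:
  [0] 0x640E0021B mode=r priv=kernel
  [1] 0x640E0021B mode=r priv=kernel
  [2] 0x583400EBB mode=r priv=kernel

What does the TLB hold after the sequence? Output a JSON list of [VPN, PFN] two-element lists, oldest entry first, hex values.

Walk each access:
#0 VA=0x640E0021B (r,kernel):
  [0] read 0x27 idx=25: raw=0x2B007 flags P=1 W=1 U=1 S=0
  [1] read 0x2B idx=7: raw=0x2C087 flags P=1 W=1 U=1 S=1
  ⇒ phys 0x2C21B (huge @L1)  [2 reads]
#1 VA=0x640E0021B (r,kernel):
  TLB hit vpn=0x640E00 → PA=0x2C21B
#2 VA=0x583400EBB (r,kernel):
  [0] read 0x27 idx=22: raw=0x30007 flags P=1 W=1 U=1 S=0
  [1] read 0x30 idx=26: raw=0x31007 flags P=1 W=1 U=1 S=0
  [2] read 0x31 idx=0: raw=0x34007 flags P=1 W=1 U=1 S=0
  ⇒ phys 0x34EBB  [3 reads]

TLB: [["0x640E00", "0x2C"], ["0x583400", "0x34"]]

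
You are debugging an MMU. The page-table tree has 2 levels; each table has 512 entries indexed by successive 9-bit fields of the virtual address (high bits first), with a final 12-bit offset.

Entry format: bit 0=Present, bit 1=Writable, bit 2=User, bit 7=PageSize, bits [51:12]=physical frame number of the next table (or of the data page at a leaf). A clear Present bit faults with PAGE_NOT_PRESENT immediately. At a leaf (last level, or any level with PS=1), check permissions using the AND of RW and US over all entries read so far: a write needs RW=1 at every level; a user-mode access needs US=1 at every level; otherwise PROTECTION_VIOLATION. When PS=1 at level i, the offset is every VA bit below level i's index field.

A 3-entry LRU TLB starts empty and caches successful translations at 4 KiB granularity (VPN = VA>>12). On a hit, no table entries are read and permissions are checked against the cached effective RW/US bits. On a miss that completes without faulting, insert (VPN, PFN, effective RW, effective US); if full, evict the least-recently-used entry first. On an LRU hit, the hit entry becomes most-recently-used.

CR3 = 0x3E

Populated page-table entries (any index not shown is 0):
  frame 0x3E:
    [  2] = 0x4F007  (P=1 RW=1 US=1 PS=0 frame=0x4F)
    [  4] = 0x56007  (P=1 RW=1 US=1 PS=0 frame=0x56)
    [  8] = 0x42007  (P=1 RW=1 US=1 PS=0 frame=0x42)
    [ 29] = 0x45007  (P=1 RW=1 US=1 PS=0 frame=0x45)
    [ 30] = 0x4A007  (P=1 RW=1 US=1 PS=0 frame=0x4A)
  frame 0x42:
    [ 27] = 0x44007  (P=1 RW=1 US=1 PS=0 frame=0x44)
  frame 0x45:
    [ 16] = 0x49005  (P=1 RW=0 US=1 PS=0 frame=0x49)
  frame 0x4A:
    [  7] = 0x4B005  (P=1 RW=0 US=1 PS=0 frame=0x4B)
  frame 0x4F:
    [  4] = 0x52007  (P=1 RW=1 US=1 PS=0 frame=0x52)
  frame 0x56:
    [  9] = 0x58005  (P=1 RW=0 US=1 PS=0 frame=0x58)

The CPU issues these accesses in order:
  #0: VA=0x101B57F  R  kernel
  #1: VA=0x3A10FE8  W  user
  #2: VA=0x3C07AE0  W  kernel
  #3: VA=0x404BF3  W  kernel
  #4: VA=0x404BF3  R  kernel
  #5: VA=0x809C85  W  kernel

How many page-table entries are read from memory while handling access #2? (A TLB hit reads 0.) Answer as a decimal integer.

Trace:
#0 VA=0x101B57F (r,kernel):
  L0 @0x3E[8] → 0x42007  P=1,RW=1,US=1,PS=0
  L1 @0x42[27] → 0x44007  P=1,RW=1,US=1,PS=0
  → PA=0x4457F  (2 entries read)
#1 VA=0x3A10FE8 (w,user):
  L0 @0x3E[29] → 0x45007  P=1,RW=1,US=1,PS=0
  L1 @0x45[16] → 0x49005  P=1,RW=0,US=1,PS=0
  → PROTECTION_VIOLATION  (2 entries read)
#2 VA=0x3C07AE0 (w,kernel):
  L0 @0x3E[30] → 0x4A007  P=1,RW=1,US=1,PS=0
  L1 @0x4A[7] → 0x4B005  P=1,RW=0,US=1,PS=0
  → PROTECTION_VIOLATION  (2 entries read)
#3 VA=0x404BF3 (w,kernel):
  L0 @0x3E[2] → 0x4F007  P=1,RW=1,US=1,PS=0
  L1 @0x4F[4] → 0x52007  P=1,RW=1,US=1,PS=0
  → PA=0x52BF3  (2 entries read)
#4 VA=0x404BF3 (r,kernel):
  TLB hit vpn=0x404 → PA=0x52BF3
#5 VA=0x809C85 (w,kernel):
  L0 @0x3E[4] → 0x56007  P=1,RW=1,US=1,PS=0
  L1 @0x56[9] → 0x58005  P=1,RW=0,US=1,PS=0
  → PROTECTION_VIOLATION  (2 entries read)

Entries read for #2: 2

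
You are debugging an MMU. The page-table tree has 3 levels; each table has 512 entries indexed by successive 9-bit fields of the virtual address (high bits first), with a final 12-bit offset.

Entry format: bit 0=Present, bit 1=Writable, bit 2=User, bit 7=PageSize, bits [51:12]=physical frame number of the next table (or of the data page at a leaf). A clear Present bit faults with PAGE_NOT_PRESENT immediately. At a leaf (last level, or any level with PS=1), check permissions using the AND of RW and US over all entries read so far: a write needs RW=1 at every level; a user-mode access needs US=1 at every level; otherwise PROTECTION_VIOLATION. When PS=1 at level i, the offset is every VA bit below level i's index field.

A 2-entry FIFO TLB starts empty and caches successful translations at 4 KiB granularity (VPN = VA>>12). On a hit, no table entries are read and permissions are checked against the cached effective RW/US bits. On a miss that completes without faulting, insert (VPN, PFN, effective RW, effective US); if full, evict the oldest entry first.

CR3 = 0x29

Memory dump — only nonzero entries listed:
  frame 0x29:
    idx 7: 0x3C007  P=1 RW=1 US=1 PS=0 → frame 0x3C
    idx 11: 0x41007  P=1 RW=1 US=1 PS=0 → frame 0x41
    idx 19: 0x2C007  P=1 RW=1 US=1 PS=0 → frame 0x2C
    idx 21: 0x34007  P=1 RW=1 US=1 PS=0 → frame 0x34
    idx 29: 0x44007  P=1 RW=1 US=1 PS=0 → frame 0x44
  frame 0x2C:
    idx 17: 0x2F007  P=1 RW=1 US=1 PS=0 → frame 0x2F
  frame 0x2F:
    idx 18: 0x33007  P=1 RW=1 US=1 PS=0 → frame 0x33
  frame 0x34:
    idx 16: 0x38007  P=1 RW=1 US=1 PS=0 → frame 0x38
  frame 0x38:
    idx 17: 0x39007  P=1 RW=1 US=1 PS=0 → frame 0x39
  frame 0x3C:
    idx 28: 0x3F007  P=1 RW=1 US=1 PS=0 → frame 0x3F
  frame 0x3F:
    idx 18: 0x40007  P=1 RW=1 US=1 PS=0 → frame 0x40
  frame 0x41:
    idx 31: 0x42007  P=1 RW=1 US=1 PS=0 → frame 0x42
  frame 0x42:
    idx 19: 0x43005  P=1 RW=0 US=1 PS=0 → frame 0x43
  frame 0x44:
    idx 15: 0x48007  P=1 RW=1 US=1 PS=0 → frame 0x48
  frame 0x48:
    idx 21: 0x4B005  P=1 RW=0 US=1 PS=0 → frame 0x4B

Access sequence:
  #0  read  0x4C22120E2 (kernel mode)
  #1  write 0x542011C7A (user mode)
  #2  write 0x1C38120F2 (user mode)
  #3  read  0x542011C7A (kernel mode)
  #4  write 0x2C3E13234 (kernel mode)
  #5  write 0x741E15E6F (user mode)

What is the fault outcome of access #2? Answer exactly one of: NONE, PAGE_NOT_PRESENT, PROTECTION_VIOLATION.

Walk each access:
#0 VA=0x4C22120E2 (r,kernel):
  [0] read 0x29 idx=19: raw=0x2C007 flags P=1 W=1 U=1 S=0
  [1] read 0x2C idx=17: raw=0x2F007 flags P=1 W=1 U=1 S=0
  [2] read 0x2F idx=18: raw=0x33007 flags P=1 W=1 U=1 S=0
  ✓ 0x330E2  — 3 lookups
#1 VA=0x542011C7A (w,user):
  [0] read 0x29 idx=21: raw=0x34007 flags P=1 W=1 U=1 S=0
  [1] read 0x34 idx=16: raw=0x38007 flags P=1 W=1 U=1 S=0
  [2] read 0x38 idx=17: raw=0x39007 flags P=1 W=1 U=1 S=0
  ✓ 0x39C7A  — 3 lookups
#2 VA=0x1C38120F2 (w,user):
  [0] read 0x29 idx=7: raw=0x3C007 flags P=1 W=1 U=1 S=0
  [1] read 0x3C idx=28: raw=0x3F007 flags P=1 W=1 U=1 S=0
  [2] read 0x3F idx=18: raw=0x40007 flags P=1 W=1 U=1 S=0
  ✓ 0x400F2  — 3 lookups
#3 VA=0x542011C7A (r,kernel):
  TLB hit vpn=0x542011 → PA=0x39C7A
#4 VA=0x2C3E13234 (w,kernel):
  [0] read 0x29 idx=11: raw=0x41007 flags P=1 W=1 U=1 S=0
  [1] read 0x41 idx=31: raw=0x42007 flags P=1 W=1 U=1 S=0
  [2] read 0x42 idx=19: raw=0x43005 flags P=1 W=0 U=1 S=0
  ⇒ fault: PROTECTION_VIOLATION  — 3 lookups
#5 VA=0x741E15E6F (w,user):
  [0] read 0x29 idx=29: raw=0x44007 flags P=1 W=1 U=1 S=0
  [1] read 0x44 idx=15: raw=0x48007 flags P=1 W=1 U=1 S=0
  [2] read 0x48 idx=21: raw=0x4B005 flags P=1 W=0 U=1 S=0
  ⇒ fault: PROTECTION_VIOLATION  — 3 lookups

Access #2 fault: NONE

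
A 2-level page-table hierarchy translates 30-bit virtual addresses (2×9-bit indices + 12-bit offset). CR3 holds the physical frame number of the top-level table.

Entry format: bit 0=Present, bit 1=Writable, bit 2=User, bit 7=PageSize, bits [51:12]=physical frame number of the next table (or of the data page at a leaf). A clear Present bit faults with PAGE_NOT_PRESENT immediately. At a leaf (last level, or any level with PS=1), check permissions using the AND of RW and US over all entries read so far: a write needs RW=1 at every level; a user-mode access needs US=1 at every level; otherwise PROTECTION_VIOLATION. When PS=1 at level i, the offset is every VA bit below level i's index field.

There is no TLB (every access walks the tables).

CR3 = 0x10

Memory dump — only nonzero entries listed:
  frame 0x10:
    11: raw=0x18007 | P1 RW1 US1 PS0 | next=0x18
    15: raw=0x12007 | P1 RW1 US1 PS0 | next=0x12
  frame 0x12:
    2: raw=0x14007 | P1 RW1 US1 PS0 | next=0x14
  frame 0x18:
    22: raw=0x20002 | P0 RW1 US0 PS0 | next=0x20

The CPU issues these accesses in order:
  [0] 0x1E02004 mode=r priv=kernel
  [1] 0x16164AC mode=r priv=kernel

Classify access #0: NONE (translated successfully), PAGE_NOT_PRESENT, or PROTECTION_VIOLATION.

Trace:
#0 VA=0x1E02004 (r,kernel):
  L0: frame=0x10 idx=15 entry=0x12007 [P=1 RW=1 US=1 PS=0]
  L1: frame=0x12 idx=2 entry=0x14007 [P=1 RW=1 US=1 PS=0]
  ⇒ phys 0x14004  [2 reads]
#1 VA=0x16164AC (r,kernel):
  L0: frame=0x10 idx=11 entry=0x18007 [P=1 RW=1 US=1 PS=0]
  L1: frame=0x18 idx=22 entry=0x20002 [P=0 RW=1 US=0 PS=0]
  → PAGE_NOT_PRESENT  (2 entries read)

Access #0 fault: NONE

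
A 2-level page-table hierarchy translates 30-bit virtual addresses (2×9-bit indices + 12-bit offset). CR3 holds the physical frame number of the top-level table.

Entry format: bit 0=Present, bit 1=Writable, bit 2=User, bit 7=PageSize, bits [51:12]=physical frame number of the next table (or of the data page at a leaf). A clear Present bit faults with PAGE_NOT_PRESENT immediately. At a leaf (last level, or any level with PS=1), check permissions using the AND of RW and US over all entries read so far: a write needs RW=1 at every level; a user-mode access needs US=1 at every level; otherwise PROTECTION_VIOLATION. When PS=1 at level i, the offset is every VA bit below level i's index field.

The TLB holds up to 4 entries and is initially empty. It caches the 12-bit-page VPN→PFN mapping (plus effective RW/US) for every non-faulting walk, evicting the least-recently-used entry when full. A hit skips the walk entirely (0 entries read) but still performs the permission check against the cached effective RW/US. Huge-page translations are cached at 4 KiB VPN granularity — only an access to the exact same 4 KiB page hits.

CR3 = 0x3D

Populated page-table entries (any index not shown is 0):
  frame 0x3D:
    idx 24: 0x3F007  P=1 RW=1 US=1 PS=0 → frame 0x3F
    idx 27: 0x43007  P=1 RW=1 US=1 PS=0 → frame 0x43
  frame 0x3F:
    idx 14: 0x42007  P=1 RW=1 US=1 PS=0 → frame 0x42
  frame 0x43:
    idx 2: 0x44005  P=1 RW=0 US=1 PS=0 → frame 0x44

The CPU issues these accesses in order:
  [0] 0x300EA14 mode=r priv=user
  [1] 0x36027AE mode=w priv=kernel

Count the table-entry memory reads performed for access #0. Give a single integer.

Trace:
#0 VA=0x300EA14 (r,user):
  L0: frame=0x3D idx=24 entry=0x3F007 [P=1 RW=1 US=1 PS=0]
  L1: frame=0x3F idx=14 entry=0x42007 [P=1 RW=1 US=1 PS=0]
  → PA=0x42A14  (2 entries read)
#1 VA=0x36027AE (w,kernel):
  L0: frame=0x3D idx=27 entry=0x43007 [P=1 RW=1 US=1 PS=0]
  L1: frame=0x43 idx=2 entry=0x44005 [P=1 RW=0 US=1 PS=0]
  ✗ PROTECTION_VIOLATION  [2 reads]

Entries read for #0: 2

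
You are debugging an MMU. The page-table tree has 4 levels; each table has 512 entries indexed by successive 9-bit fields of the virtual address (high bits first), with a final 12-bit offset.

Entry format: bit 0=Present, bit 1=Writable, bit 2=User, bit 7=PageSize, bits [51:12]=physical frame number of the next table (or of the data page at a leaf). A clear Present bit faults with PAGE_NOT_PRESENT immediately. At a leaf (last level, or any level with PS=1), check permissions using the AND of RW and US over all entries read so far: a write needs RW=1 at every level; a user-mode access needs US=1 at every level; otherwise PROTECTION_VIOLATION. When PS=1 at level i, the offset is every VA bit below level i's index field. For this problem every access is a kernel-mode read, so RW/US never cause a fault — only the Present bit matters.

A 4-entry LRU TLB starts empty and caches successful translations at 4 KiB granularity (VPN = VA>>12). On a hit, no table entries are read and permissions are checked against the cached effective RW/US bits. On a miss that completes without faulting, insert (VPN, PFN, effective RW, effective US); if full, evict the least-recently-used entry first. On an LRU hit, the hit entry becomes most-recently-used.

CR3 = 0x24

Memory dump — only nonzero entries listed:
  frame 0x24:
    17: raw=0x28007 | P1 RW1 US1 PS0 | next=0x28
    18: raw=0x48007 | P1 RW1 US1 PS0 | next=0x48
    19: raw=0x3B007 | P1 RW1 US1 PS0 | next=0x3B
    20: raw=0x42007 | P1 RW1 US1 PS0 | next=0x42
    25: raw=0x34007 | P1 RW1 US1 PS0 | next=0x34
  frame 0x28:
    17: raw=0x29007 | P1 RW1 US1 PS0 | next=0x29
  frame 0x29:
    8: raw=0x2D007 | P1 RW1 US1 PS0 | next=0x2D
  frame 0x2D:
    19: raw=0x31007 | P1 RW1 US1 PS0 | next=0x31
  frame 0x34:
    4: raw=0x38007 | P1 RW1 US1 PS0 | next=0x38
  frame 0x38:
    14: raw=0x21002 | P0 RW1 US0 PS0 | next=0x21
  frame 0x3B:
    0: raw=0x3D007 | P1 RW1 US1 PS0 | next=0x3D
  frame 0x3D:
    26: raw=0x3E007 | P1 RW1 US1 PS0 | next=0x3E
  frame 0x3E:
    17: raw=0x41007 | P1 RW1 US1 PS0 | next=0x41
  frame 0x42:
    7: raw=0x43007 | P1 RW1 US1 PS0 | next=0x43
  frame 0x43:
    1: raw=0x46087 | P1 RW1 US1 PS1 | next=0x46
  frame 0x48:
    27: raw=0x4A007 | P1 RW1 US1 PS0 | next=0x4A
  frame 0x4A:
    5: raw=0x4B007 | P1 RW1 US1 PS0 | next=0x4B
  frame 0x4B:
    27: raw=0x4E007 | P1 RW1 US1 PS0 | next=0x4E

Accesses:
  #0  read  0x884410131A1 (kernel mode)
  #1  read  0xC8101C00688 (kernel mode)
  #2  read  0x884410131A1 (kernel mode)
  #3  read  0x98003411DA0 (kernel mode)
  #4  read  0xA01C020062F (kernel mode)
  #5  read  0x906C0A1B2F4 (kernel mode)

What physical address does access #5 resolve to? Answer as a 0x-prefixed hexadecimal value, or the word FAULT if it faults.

Trace:
#0 VA=0x884410131A1 (r,kernel):
  L0: frame=0x24 idx=17 entry=0x28007 [P=1 RW=1 US=1 PS=0]
  L1: frame=0x28 idx=17 entry=0x29007 [P=1 RW=1 US=1 PS=0]
  L2: frame=0x29 idx=8 entry=0x2D007 [P=1 RW=1 US=1 PS=0]
  L3: frame=0x2D idx=19 entry=0x31007 [P=1 RW=1 US=1 PS=0]
  → PA=0x311A1  (4 entries read)
#1 VA=0xC8101C00688 (r,kernel):
  L0: frame=0x24 idx=25 entry=0x34007 [P=1 RW=1 US=1 PS=0]
  L1: frame=0x34 idx=4 entry=0x38007 [P=1 RW=1 US=1 PS=0]
  L2: frame=0x38 idx=14 entry=0x21002 [P=0 RW=1 US=0 PS=0]
  → PAGE_NOT_PRESENT  (3 entries read)
#2 VA=0x884410131A1 (r,kernel):
  TLB hit vpn=0x88441013 → PA=0x311A1
#3 VA=0x98003411DA0 (r,kernel):
  L0: frame=0x24 idx=19 entry=0x3B007 [P=1 RW=1 US=1 PS=0]
  L1: frame=0x3B idx=0 entry=0x3D007 [P=1 RW=1 US=1 PS=0]
  L2: frame=0x3D idx=26 entry=0x3E007 [P=1 RW=1 US=1 PS=0]
  L3: frame=0x3E idx=17 entry=0x41007 [P=1 RW=1 US=1 PS=0]
  → PA=0x41DA0  (4 entries read)
#4 VA=0xA01C020062F (r,kernel):
  L0: frame=0x24 idx=20 entry=0x42007 [P=1 RW=1 US=1 PS=0]
  L1: frame=0x42 idx=7 entry=0x43007 [P=1 RW=1 US=1 PS=0]
  L2: frame=0x43 idx=1 entry=0x46087 [P=1 RW=1 US=1 PS=1]
  → PA=0x4662F (huge @L2)  (3 entries read)
#5 VA=0x906C0A1B2F4 (r,kernel):
  L0: frame=0x24 idx=18 entry=0x48007 [P=1 RW=1 US=1 PS=0]
  L1: frame=0x48 idx=27 entry=0x4A007 [P=1 RW=1 US=1 PS=0]
  L2: frame=0x4A idx=5 entry=0x4B007 [P=1 RW=1 US=1 PS=0]
  L3: frame=0x4B idx=27 entry=0x4E007 [P=1 RW=1 US=1 PS=0]
  → PA=0x4E2F4  (4 entries read)

Access #5 PA: 0x4E2F4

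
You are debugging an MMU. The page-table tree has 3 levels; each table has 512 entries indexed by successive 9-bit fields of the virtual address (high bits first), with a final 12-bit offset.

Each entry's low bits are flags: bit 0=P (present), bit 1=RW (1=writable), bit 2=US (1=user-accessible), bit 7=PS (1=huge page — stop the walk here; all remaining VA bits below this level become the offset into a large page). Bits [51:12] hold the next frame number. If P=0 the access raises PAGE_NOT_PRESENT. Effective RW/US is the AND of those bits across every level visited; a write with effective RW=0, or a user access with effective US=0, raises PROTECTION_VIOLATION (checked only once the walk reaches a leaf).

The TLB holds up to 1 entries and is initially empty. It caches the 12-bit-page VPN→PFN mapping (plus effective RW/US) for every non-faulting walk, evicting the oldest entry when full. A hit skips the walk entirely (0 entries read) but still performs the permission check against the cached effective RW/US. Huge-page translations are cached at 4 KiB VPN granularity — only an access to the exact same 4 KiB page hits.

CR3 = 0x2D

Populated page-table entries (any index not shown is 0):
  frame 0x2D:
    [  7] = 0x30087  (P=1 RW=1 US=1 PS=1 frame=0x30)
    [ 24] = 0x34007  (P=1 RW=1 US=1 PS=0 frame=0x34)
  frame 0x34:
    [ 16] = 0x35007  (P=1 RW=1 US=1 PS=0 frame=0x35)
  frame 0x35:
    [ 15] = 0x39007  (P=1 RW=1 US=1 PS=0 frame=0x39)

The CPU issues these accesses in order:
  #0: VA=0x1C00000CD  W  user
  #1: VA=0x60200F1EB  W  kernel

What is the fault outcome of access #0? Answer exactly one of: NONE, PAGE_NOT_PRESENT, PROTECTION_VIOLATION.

Trace:
#0 VA=0x1C00000CD (w,user):
  [0] read 0x2D idx=7: raw=0x30087 flags P=1 W=1 U=1 S=1
  ✓ 0x300CD (huge @L0)  — 1 lookups
#1 VA=0x60200F1EB (w,kernel):
  [0] read 0x2D idx=24: raw=0x34007 flags P=1 W=1 U=1 S=0
  [1] read 0x34 idx=16: raw=0x35007 flags P=1 W=1 U=1 S=0
  [2] read 0x35 idx=15: raw=0x39007 flags P=1 W=1 U=1 S=0
  ✓ 0x391EB  — 3 lookups

Access #0 fault: NONE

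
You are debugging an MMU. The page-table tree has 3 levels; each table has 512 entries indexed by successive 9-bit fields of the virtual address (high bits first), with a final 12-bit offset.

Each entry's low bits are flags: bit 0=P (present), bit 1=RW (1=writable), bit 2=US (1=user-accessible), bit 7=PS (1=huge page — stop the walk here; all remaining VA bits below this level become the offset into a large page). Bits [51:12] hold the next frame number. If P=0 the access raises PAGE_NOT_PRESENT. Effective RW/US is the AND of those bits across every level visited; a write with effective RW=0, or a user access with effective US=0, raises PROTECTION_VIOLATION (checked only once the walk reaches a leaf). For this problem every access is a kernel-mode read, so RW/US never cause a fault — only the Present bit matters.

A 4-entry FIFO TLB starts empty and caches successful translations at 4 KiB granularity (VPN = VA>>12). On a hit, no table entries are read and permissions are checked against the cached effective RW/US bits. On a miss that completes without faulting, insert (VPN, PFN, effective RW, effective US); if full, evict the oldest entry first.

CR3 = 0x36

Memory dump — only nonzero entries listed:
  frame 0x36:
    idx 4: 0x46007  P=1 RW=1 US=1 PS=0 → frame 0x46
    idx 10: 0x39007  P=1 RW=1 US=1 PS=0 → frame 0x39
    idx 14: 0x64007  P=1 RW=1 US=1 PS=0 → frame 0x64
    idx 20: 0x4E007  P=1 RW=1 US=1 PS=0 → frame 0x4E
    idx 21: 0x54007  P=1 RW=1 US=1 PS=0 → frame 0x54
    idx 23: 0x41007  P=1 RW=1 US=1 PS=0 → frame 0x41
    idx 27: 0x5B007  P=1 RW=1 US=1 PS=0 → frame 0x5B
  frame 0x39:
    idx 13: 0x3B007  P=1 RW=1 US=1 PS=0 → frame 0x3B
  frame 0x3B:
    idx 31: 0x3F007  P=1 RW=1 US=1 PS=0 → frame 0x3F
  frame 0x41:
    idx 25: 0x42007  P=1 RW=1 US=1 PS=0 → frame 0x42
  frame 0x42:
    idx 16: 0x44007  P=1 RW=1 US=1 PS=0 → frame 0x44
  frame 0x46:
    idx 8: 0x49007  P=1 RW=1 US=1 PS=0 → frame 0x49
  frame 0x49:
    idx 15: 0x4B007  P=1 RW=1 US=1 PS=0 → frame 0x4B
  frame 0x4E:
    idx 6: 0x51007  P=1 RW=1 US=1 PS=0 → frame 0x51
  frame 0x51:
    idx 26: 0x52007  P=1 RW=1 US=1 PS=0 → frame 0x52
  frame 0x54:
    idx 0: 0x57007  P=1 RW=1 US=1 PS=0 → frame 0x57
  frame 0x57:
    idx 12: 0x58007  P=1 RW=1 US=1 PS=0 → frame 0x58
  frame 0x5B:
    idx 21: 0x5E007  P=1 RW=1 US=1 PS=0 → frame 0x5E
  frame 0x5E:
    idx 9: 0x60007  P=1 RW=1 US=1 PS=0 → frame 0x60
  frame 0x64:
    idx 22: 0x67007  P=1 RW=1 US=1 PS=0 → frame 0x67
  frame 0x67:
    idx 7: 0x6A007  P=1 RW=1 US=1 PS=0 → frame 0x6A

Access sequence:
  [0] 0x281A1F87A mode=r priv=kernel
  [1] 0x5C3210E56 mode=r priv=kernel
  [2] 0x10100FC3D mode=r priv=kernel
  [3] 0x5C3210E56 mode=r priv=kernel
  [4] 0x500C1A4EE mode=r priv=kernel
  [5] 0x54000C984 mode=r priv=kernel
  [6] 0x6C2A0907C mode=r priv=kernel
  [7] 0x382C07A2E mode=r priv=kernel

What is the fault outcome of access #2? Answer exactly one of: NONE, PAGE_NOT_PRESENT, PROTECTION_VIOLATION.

Walk each access:
#0 VA=0x281A1F87A (r,kernel):
  [0] read 0x36 idx=10: raw=0x39007 flags P=1 W=1 U=1 S=0
  [1] read 0x39 idx=13: raw=0x3B007 flags P=1 W=1 U=1 S=0
  [2] read 0x3B idx=31: raw=0x3F007 flags P=1 W=1 U=1 S=0
  → PA=0x3F87A  (3 entries read)
#1 VA=0x5C3210E56 (r,kernel):
  [0] read 0x36 idx=23: raw=0x41007 flags P=1 W=1 U=1 S=0
  [1] read 0x41 idx=25: raw=0x42007 flags P=1 W=1 U=1 S=0
  [2] read 0x42 idx=16: raw=0x44007 flags P=1 W=1 U=1 S=0
  → PA=0x44E56  (3 entries read)
#2 VA=0x10100FC3D (r,kernel):
  [0] read 0x36 idx=4: raw=0x46007 flags P=1 W=1 U=1 S=0
  [1] read 0x46 idx=8: raw=0x49007 flags P=1 W=1 U=1 S=0
  [2] read 0x49 idx=15: raw=0x4B007 flags P=1 W=1 U=1 S=0
  → PA=0x4BC3D  (3 entries read)
#3 VA=0x5C3210E56 (r,kernel):
  TLB hit vpn=0x5C3210 → PA=0x44E56
#4 VA=0x500C1A4EE (r,kernel):
  [0] read 0x36 idx=20: raw=0x4E007 flags P=1 W=1 U=1 S=0
  [1] read 0x4E idx=6: raw=0x51007 flags P=1 W=1 U=1 S=0
  [2] read 0x51 idx=26: raw=0x52007 flags P=1 W=1 U=1 S=0
  → PA=0x524EE  (3 entries read)
#5 VA=0x54000C984 (r,kernel):
  [0] read 0x36 idx=21: raw=0x54007 flags P=1 W=1 U=1 S=0
  [1] read 0x54 idx=0: raw=0x57007 flags P=1 W=1 U=1 S=0
  [2] read 0x57 idx=12: raw=0x58007 flags P=1 W=1 U=1 S=0
  → PA=0x58984  (3 entries read)
#6 VA=0x6C2A0907C (r,kernel):
  [0] read 0x36 idx=27: raw=0x5B007 flags P=1 W=1 U=1 S=0
  [1] read 0x5B idx=21: raw=0x5E007 flags P=1 W=1 U=1 S=0
  [2] read 0x5E idx=9: raw=0x60007 flags P=1 W=1 U=1 S=0
  → PA=0x6007C  (3 entries read)
#7 VA=0x382C07A2E (r,kernel):
  [0] read 0x36 idx=14: raw=0x64007 flags P=1 W=1 U=1 S=0
  [1] read 0x64 idx=22: raw=0x67007 flags P=1 W=1 U=1 S=0
  [2] read 0x67 idx=7: raw=0x6A007 flags P=1 W=1 U=1 S=0
  → PA=0x6AA2E  (3 entries read)

Access #2 fault: NONE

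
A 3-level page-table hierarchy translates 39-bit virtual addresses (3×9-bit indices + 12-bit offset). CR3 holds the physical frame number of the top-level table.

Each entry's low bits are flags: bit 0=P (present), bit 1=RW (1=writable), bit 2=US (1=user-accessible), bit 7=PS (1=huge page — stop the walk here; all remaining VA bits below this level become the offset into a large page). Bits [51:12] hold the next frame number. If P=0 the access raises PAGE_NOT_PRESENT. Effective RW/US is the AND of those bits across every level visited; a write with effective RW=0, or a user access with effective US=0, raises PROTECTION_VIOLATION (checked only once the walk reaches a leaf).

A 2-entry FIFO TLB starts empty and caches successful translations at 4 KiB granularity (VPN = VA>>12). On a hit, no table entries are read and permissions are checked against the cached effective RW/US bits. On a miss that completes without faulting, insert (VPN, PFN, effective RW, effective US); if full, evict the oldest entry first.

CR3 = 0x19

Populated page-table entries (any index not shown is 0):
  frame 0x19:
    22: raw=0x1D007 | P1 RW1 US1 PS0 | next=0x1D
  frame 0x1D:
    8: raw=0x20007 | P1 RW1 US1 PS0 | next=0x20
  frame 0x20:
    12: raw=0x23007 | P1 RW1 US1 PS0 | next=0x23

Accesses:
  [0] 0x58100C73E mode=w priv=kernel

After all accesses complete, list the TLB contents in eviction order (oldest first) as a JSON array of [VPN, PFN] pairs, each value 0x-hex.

Trace:
#0 VA=0x58100C73E (w,kernel):
  lvl0: tbl 0x19, slot 22 ⇒ 0x1D007 (P1/RW1/US1/PS0)
  lvl1: tbl 0x1D, slot 8 ⇒ 0x20007 (P1/RW1/US1/PS0)
  lvl2: tbl 0x20, slot 12 ⇒ 0x23007 (P1/RW1/US1/PS0)
  → PA=0x2373E  (3 entries read)

TLB: [["0x58100C", "0x23"]]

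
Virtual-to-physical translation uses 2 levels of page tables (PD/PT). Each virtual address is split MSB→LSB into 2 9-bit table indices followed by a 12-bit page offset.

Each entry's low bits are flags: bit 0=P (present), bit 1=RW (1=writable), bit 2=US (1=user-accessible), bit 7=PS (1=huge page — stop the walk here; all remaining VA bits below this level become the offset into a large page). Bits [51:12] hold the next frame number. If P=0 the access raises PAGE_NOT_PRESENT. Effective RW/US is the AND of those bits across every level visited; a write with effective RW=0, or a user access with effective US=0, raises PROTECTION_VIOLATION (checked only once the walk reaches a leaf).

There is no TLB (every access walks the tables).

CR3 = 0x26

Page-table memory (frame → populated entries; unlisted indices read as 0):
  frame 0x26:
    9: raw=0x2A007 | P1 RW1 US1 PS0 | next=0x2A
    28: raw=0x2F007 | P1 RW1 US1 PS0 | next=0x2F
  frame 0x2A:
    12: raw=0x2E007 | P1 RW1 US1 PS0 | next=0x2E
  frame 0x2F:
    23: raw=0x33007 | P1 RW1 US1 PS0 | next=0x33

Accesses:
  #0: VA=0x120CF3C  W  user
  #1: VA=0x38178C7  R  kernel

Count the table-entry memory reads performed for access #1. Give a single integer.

Per-access translation:
#0 VA=0x120CF3C (w,user):
  L0 @0x26[9] → 0x2A007  P=1,RW=1,US=1,PS=0
  L1 @0x2A[12] → 0x2E007  P=1,RW=1,US=1,PS=0
  → PA=0x2EF3C  (2 entries read)
#1 VA=0x38178C7 (r,kernel):
  L0 @0x26[28] → 0x2F007  P=1,RW=1,US=1,PS=0
  L1 @0x2F[23] → 0x33007  P=1,RW=1,US=1,PS=0
  → PA=0x338C7  (2 entries read)

Entries read for #1: 2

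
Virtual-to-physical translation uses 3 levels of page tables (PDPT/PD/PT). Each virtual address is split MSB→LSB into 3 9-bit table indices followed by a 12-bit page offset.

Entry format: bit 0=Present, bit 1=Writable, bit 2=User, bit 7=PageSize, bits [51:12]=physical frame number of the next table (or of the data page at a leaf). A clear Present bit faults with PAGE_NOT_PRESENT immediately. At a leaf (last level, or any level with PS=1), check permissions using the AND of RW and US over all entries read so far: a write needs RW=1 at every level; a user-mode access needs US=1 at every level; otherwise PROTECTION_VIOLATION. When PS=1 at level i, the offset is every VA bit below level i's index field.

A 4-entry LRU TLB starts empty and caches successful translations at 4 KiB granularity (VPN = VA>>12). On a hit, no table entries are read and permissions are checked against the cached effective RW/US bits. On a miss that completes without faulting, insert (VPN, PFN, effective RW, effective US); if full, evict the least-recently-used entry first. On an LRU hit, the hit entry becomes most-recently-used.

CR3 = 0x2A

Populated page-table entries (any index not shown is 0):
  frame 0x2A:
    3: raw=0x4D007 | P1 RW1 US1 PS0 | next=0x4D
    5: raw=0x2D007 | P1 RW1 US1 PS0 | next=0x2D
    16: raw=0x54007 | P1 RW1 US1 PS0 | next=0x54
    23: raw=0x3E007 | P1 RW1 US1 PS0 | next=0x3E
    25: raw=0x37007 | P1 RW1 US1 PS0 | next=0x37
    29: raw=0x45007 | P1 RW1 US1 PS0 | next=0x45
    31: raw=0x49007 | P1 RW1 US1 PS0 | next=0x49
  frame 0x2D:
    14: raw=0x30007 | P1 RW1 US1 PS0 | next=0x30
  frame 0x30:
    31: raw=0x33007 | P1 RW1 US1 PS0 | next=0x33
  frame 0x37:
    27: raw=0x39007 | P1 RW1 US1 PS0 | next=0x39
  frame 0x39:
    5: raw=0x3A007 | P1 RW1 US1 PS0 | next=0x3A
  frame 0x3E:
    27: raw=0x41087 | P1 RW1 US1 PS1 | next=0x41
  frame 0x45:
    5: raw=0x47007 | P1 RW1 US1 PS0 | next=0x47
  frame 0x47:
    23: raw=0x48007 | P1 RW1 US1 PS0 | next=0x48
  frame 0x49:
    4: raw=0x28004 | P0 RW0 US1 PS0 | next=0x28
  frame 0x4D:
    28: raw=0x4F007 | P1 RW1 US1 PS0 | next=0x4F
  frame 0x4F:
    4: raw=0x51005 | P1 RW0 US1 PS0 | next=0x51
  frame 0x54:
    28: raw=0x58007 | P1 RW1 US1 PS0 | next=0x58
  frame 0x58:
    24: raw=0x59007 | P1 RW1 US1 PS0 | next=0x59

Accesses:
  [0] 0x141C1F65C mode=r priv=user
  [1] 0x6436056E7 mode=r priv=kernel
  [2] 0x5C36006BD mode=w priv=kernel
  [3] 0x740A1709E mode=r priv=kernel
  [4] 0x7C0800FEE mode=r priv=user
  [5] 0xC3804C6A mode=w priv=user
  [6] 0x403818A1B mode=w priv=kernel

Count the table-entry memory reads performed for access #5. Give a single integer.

Trace:
#0 VA=0x141C1F65C (r,user):
  lvl0: tbl 0x2A, slot 5 ⇒ 0x2D007 (P1/RW1/US1/PS0)
  lvl1: tbl 0x2D, slot 14 ⇒ 0x30007 (P1/RW1/US1/PS0)
  lvl2: tbl 0x30, slot 31 ⇒ 0x33007 (P1/RW1/US1/PS0)
  ⇒ phys 0x3365C  [3 reads]
#1 VA=0x6436056E7 (r,kernel):
  lvl0: tbl 0x2A, slot 25 ⇒ 0x37007 (P1/RW1/US1/PS0)
  lvl1: tbl 0x37, slot 27 ⇒ 0x39007 (P1/RW1/US1/PS0)
  lvl2: tbl 0x39, slot 5 ⇒ 0x3A007 (P1/RW1/US1/PS0)
  ⇒ phys 0x3A6E7  [3 reads]
#2 VA=0x5C36006BD (w,kernel):
  lvl0: tbl 0x2A, slot 23 ⇒ 0x3E007 (P1/RW1/US1/PS0)
  lvl1: tbl 0x3E, slot 27 ⇒ 0x41087 (P1/RW1/US1/PS1)
  ⇒ phys 0x416BD (huge @L1)  [2 reads]
#3 VA=0x740A1709E (r,kernel):
  lvl0: tbl 0x2A, slot 29 ⇒ 0x45007 (P1/RW1/US1/PS0)
  lvl1: tbl 0x45, slot 5 ⇒ 0x47007 (P1/RW1/US1/PS0)
  lvl2: tbl 0x47, slot 23 ⇒ 0x48007 (P1/RW1/US1/PS0)
  ⇒ phys 0x4809E  [3 reads]
#4 VA=0x7C0800FEE (r,user):
  lvl0: tbl 0x2A, slot 31 ⇒ 0x49007 (P1/RW1/US1/PS0)
  lvl1: tbl 0x49, slot 4 ⇒ 0x28004 (P0/RW0/US1/PS0)
  → PAGE_NOT_PRESENT  (2 entries read)
#5 VA=0xC3804C6A (w,user):
  lvl0: tbl 0x2A, slot 3 ⇒ 0x4D007 (P1/RW1/US1/PS0)
  lvl1: tbl 0x4D, slot 28 ⇒ 0x4F007 (P1/RW1/US1/PS0)
  lvl2: tbl 0x4F, slot 4 ⇒ 0x51005 (P1/RW0/US1/PS0)
  → PROTECTION_VIOLATION  (3 entries read)
#6 VA=0x403818A1B (w,kernel):
  lvl0: tbl 0x2A, slot 16 ⇒ 0x54007 (P1/RW1/US1/PS0)
  lvl1: tbl 0x54, slot 28 ⇒ 0x58007 (P1/RW1/US1/PS0)
  lvl2: tbl 0x58, slot 24 ⇒ 0x59007 (P1/RW1/US1/PS0)
  ⇒ phys 0x59A1B  [3 reads]

Entries read for #5: 3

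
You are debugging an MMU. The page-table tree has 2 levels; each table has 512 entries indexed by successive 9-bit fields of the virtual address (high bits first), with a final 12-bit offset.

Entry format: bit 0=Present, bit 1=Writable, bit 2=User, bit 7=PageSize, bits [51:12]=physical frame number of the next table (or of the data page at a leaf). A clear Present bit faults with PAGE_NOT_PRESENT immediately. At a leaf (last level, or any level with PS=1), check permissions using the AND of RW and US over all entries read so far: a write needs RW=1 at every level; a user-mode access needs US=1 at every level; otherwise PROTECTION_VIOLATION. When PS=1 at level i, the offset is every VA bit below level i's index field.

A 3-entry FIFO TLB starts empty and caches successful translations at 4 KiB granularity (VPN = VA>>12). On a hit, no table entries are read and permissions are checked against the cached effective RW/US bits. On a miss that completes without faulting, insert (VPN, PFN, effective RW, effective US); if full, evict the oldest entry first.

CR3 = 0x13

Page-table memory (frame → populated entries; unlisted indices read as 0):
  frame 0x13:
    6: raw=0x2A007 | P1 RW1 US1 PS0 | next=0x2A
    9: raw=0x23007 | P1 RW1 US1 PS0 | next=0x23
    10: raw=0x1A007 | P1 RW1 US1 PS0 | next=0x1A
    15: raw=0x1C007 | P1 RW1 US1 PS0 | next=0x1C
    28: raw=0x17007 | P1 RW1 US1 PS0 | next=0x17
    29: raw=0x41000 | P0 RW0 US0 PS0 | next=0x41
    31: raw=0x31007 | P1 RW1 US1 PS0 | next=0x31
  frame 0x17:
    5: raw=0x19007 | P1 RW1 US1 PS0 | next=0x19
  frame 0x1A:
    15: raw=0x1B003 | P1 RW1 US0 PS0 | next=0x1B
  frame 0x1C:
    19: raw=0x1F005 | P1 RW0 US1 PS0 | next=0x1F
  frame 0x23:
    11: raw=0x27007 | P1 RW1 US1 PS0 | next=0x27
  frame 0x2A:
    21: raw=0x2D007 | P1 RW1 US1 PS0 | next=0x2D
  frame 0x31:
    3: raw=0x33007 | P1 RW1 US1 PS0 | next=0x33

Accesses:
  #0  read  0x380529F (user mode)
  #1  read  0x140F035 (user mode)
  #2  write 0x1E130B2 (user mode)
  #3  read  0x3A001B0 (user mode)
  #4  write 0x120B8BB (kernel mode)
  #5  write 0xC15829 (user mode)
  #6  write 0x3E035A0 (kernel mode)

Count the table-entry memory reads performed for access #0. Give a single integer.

Trace:
#0 VA=0x380529F (r,user):
  lvl0: tbl 0x13, slot 28 ⇒ 0x17007 (P1/RW1/US1/PS0)
  lvl1: tbl 0x17, slot 5 ⇒ 0x19007 (P1/RW1/US1/PS0)
  ⇒ phys 0x1929F  [2 reads]
#1 VA=0x140F035 (r,user):
  lvl0: tbl 0x13, slot 10 ⇒ 0x1A007 (P1/RW1/US1/PS0)
  lvl1: tbl 0x1A, slot 15 ⇒ 0x1B003 (P1/RW1/US0/PS0)
  ✗ PROTECTION_VIOLATION  [2 reads]
#2 VA=0x1E130B2 (w,user):
  lvl0: tbl 0x13, slot 15 ⇒ 0x1C007 (P1/RW1/US1/PS0)
  lvl1: tbl 0x1C, slot 19 ⇒ 0x1F005 (P1/RW0/US1/PS0)
  ✗ PROTECTION_VIOLATION  [2 reads]
#3 VA=0x3A001B0 (r,user):
  lvl0: tbl 0x13, slot 29 ⇒ 0x41000 (P0/RW0/US0/PS0)
  ✗ PAGE_NOT_PRESENT  [1 reads]
#4 VA=0x120B8BB (w,kernel):
  lvl0: tbl 0x13, slot 9 ⇒ 0x23007 (P1/RW1/US1/PS0)
  lvl1: tbl 0x23, slot 11 ⇒ 0x27007 (P1/RW1/US1/PS0)
  ⇒ phys 0x278BB  [2 reads]
#5 VA=0xC15829 (w,user):
  lvl0: tbl 0x13, slot 6 ⇒ 0x2A007 (P1/RW1/US1/PS0)
  lvl1: tbl 0x2A, slot 21 ⇒ 0x2D007 (P1/RW1/US1/PS0)
  ⇒ phys 0x2D829  [2 reads]
#6 VA=0x3E035A0 (w,kernel):
  lvl0: tbl 0x13, slot 31 ⇒ 0x31007 (P1/RW1/US1/PS0)
  lvl1: tbl 0x31, slot 3 ⇒ 0x33007 (P1/RW1/US1/PS0)
  ⇒ phys 0x335A0  [2 reads]

Entries read for #0: 2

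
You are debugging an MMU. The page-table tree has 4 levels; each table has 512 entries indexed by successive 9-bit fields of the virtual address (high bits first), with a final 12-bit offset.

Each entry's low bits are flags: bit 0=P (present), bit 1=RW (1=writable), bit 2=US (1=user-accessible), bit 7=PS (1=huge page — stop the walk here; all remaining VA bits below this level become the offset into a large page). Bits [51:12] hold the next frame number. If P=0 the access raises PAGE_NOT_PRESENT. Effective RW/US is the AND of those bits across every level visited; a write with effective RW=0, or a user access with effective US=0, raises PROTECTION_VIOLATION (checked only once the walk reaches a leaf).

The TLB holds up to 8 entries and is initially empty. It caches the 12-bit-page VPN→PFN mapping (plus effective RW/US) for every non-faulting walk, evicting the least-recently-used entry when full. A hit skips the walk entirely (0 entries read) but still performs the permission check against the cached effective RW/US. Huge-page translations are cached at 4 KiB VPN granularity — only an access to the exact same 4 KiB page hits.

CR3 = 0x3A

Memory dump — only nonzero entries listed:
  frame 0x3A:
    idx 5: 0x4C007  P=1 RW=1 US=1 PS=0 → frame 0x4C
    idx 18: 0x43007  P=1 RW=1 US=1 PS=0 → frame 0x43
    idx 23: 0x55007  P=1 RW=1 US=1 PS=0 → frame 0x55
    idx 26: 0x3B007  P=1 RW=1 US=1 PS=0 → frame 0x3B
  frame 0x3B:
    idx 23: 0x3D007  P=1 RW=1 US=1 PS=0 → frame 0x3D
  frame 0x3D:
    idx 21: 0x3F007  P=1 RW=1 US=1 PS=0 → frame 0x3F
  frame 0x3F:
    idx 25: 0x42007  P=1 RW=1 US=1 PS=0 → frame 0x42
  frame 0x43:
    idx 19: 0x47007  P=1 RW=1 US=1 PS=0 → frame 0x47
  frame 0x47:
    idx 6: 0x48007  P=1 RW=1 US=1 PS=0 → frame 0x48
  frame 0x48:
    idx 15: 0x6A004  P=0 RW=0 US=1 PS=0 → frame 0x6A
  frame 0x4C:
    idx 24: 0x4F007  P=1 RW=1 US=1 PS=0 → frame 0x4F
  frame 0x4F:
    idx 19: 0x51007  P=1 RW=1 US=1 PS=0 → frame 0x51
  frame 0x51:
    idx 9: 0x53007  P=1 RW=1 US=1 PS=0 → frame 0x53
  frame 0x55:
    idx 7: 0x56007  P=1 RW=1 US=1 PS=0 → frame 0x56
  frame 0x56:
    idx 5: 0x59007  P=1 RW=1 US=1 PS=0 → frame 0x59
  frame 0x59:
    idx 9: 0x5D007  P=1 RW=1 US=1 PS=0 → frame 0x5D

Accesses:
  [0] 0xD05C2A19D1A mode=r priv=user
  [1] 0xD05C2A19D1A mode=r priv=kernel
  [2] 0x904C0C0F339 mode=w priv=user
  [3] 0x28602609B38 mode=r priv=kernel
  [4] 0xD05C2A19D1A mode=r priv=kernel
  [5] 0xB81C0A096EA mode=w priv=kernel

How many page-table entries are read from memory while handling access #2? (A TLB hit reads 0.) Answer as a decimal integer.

Trace:
#0 VA=0xD05C2A19D1A (r,user):
  [0] read 0x3A idx=26: raw=0x3B007 flags P=1 W=1 U=1 S=0
  [1] read 0x3B idx=23: raw=0x3D007 flags P=1 W=1 U=1 S=0
  [2] read 0x3D idx=21: raw=0x3F007 flags P=1 W=1 U=1 S=0
  [3] read 0x3F idx=25: raw=0x42007 flags P=1 W=1 U=1 S=0
  ⇒ phys 0x42D1A  [4 reads]
#1 VA=0xD05C2A19D1A (r,kernel):
  TLB hit vpn=0xD05C2A19 → PA=0x42D1A
#2 VA=0x904C0C0F339 (w,user):
  [0] read 0x3A idx=18: raw=0x43007 flags P=1 W=1 U=1 S=0
  [1] read 0x43 idx=19: raw=0x47007 flags P=1 W=1 U=1 S=0
  [2] read 0x47 idx=6: raw=0x48007 flags P=1 W=1 U=1 S=0
  [3] read 0x48 idx=15: raw=0x6A004 flags P=0 W=0 U=1 S=0
  → PAGE_NOT_PRESENT  (4 entries read)
#3 VA=0x28602609B38 (r,kernel):
  [0] read 0x3A idx=5: raw=0x4C007 flags P=1 W=1 U=1 S=0
  [1] read 0x4C idx=24: raw=0x4F007 flags P=1 W=1 U=1 S=0
  [2] read 0x4F idx=19: raw=0x51007 flags P=1 W=1 U=1 S=0
  [3] read 0x51 idx=9: raw=0x53007 flags P=1 W=1 U=1 S=0
  ⇒ phys 0x53B38  [4 reads]
#4 VA=0xD05C2A19D1A (r,kernel):
  TLB hit vpn=0xD05C2A19 → PA=0x42D1A
#5 VA=0xB81C0A096EA (w,kernel):
  [0] read 0x3A idx=23: raw=0x55007 flags P=1 W=1 U=1 S=0
  [1] read 0x55 idx=7: raw=0x56007 flags P=1 W=1 U=1 S=0
  [2] read 0x56 idx=5: raw=0x59007 flags P=1 W=1 U=1 S=0
  [3] read 0x59 idx=9: raw=0x5D007 flags P=1 W=1 U=1 S=0
  ⇒ phys 0x5D6EA  [4 reads]

Entries read for #2: 4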